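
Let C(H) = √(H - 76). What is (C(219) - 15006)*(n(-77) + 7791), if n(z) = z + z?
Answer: -114600822 + 7637*√143 ≈ -1.1451e+8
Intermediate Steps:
C(H) = √(-76 + H)
n(z) = 2*z
(C(219) - 15006)*(n(-77) + 7791) = (√(-76 + 219) - 15006)*(2*(-77) + 7791) = (√143 - 15006)*(-154 + 7791) = (-15006 + √143)*7637 = -114600822 + 7637*√143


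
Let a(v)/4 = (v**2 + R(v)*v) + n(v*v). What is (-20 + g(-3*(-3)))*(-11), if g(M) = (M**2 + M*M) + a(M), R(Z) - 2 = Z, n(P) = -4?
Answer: -9306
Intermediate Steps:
R(Z) = 2 + Z
a(v) = -16 + 4*v**2 + 4*v*(2 + v) (a(v) = 4*((v**2 + (2 + v)*v) - 4) = 4*((v**2 + v*(2 + v)) - 4) = 4*(-4 + v**2 + v*(2 + v)) = -16 + 4*v**2 + 4*v*(2 + v))
g(M) = -16 + 8*M + 10*M**2 (g(M) = (M**2 + M*M) + (-16 + 8*M + 8*M**2) = (M**2 + M**2) + (-16 + 8*M + 8*M**2) = 2*M**2 + (-16 + 8*M + 8*M**2) = -16 + 8*M + 10*M**2)
(-20 + g(-3*(-3)))*(-11) = (-20 + (-16 + 8*(-3*(-3)) + 10*(-3*(-3))**2))*(-11) = (-20 + (-16 + 8*9 + 10*9**2))*(-11) = (-20 + (-16 + 72 + 10*81))*(-11) = (-20 + (-16 + 72 + 810))*(-11) = (-20 + 866)*(-11) = 846*(-11) = -9306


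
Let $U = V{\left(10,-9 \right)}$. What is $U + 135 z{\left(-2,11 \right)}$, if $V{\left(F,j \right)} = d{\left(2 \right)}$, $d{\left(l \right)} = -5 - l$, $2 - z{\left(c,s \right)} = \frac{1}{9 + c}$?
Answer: $\frac{1706}{7} \approx 243.71$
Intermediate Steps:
$z{\left(c,s \right)} = 2 - \frac{1}{9 + c}$
$V{\left(F,j \right)} = -7$ ($V{\left(F,j \right)} = -5 - 2 = -7$)
$U = -7$
$U + 135 z{\left(-2,11 \right)} = -7 + 135 \frac{17 + 2 \left(-2\right)}{9 - 2} = -7 + 135 \frac{17 - 4}{7} = -7 + 135 \cdot \frac{1}{7} \cdot 13 = -7 + 135 \cdot \frac{13}{7} = -7 + \frac{1755}{7} = \frac{1706}{7}$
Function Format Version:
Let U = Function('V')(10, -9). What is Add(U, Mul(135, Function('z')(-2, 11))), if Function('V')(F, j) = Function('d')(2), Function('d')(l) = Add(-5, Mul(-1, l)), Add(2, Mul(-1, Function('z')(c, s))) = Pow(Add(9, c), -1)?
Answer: Rational(1706, 7) ≈ 243.71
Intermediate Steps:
Function('z')(c, s) = Add(2, Mul(-1, Pow(Add(9, c), -1)))
Function('V')(F, j) = -7 (Function('V')(F, j) = Add(-5, Mul(-1, 2)) = Add(-5, -2) = -7)
U = -7
Add(U, Mul(135, Function('z')(-2, 11))) = Add(-7, Mul(135, Mul(Pow(Add(9, -2), -1), Add(17, Mul(2, -2))))) = Add(-7, Mul(135, Mul(Pow(7, -1), Add(17, -4)))) = Add(-7, Mul(135, Mul(Rational(1, 7), 13))) = Add(-7, Mul(135, Rational(13, 7))) = Add(-7, Rational(1755, 7)) = Rational(1706, 7)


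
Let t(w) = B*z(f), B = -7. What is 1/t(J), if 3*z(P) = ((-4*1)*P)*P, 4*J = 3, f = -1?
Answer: 3/28 ≈ 0.10714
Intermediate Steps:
J = 3/4 (J = (1/4)*3 = 3/4 ≈ 0.75000)
z(P) = -4*P**2/3 (z(P) = (((-4*1)*P)*P)/3 = ((-4*P)*P)/3 = (-4*P**2)/3 = -4*P**2/3)
t(w) = 28/3 (t(w) = -(-28)*(-1)**2/3 = -(-28)/3 = -7*(-4/3) = 28/3)
1/t(J) = 1/(28/3) = 3/28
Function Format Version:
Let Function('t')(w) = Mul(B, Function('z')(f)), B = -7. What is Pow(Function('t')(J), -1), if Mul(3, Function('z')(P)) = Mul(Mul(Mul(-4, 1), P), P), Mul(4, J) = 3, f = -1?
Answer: Rational(3, 28) ≈ 0.10714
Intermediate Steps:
J = Rational(3, 4) (J = Mul(Rational(1, 4), 3) = Rational(3, 4) ≈ 0.75000)
Function('z')(P) = Mul(Rational(-4, 3), Pow(P, 2)) (Function('z')(P) = Mul(Rational(1, 3), Mul(Mul(Mul(-4, 1), P), P)) = Mul(Rational(1, 3), Mul(Mul(-4, P), P)) = Mul(Rational(1, 3), Mul(-4, Pow(P, 2))) = Mul(Rational(-4, 3), Pow(P, 2)))
Function('t')(w) = Rational(28, 3) (Function('t')(w) = Mul(-7, Mul(Rational(-4, 3), Pow(-1, 2))) = Mul(-7, Mul(Rational(-4, 3), 1)) = Mul(-7, Rational(-4, 3)) = Rational(28, 3))
Pow(Function('t')(J), -1) = Pow(Rational(28, 3), -1) = Rational(3, 28)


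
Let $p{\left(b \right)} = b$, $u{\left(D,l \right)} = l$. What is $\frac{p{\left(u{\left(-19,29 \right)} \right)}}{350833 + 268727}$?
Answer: $\frac{29}{619560} \approx 4.6807 \cdot 10^{-5}$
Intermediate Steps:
$\frac{p{\left(u{\left(-19,29 \right)} \right)}}{350833 + 268727} = \frac{29}{350833 + 268727} = \frac{29}{619560}$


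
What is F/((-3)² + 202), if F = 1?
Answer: 1/211 ≈ 0.0047393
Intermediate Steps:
F/((-3)² + 202) = 1/((-3)² + 202) = 1/(9 + 202) = 1/211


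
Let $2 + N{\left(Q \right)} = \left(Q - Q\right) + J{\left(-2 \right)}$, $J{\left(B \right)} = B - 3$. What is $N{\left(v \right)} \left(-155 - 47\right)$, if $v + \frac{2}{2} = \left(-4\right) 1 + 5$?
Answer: $1414$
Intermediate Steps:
$v = 0$ ($v = -1 + \left(\left(-4\right) 1 + 5\right) = -1 + \left(-4 + 5\right) = -1 + 1 = 0$)
$J{\left(B \right)} = -3 + B$ ($J{\left(B \right)} = B - 3 = -3 + B$)
$N{\left(Q \right)} = -7$ ($N{\left(Q \right)} = -2 + \left(\left(Q - Q\right) - 5\right) = -2 + \left(0 - 5\right) = -2 - 5 = -7$)
$N{\left(v \right)} \left(-155 - 47\right) = - 7 \left(-155 - 47\right) = \left(-7\right) \left(-202\right) = 1414$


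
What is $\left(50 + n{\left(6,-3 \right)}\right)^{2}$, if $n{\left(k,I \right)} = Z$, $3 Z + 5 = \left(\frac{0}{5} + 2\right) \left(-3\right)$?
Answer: $\frac{19321}{9} \approx 2146.8$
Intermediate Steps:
$Z = - \frac{11}{3}$ ($Z = - \frac{5}{3} + \frac{\left(\frac{0}{5} + 2\right) \left(-3\right)}{3} = - \frac{5}{3} + \frac{\left(0 \cdot \frac{1}{5} + 2\right) \left(-3\right)}{3} = - \frac{5}{3} + \frac{\left(0 + 2\right) \left(-3\right)}{3} = - \frac{5}{3} + \frac{2 \left(-3\right)}{3} = - \frac{5}{3} + \frac{1}{3} \left(-6\right) = - \frac{5}{3} - 2 = - \frac{11}{3} \approx -3.6667$)
$n{\left(k,I \right)} = - \frac{11}{3}$
$\left(50 + n{\left(6,-3 \right)}\right)^{2} = \left(50 - \frac{11}{3}\right)^{2} = \left(\frac{139}{3}\right)^{2} = \frac{19321}{9}$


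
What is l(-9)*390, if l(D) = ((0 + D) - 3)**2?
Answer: 56160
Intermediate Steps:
l(D) = (-3 + D)**2 (l(D) = (D - 3)**2 = (-3 + D)**2)
l(-9)*390 = (-3 - 9)**2*390 = (-12)**2*390 = 144*390 = 56160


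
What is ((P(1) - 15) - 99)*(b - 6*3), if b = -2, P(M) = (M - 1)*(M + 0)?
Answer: 2280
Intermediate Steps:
P(M) = M*(-1 + M) (P(M) = (-1 + M)*M = M*(-1 + M))
((P(1) - 15) - 99)*(b - 6*3) = ((1*(-1 + 1) - 15) - 99)*(-2 - 6*3) = ((1*0 - 15) - 99)*(-2 - 18) = ((0 - 15) - 99)*(-20) = (-15 - 99)*(-20) = -114*(-20) = 2280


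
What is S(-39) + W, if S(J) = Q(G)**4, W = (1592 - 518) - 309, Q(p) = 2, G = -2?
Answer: 781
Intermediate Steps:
W = 765 (W = 1074 - 309 = 765)
S(J) = 16 (S(J) = 2**4 = 16)
S(-39) + W = 16 + 765 = 781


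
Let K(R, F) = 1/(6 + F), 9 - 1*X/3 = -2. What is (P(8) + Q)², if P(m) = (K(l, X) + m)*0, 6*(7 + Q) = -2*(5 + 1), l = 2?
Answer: 81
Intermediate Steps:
Q = -9 (Q = -7 + (-2*(5 + 1))/6 = -7 + (-2*6)/6 = -7 + (⅙)*(-12) = -7 - 2 = -9)
X = 33 (X = 27 - 3*(-2) = 27 + 6 = 33)
P(m) = 0 (P(m) = (1/(6 + 33) + m)*0 = (1/39 + m)*0 = 0)
(P(8) + Q)² = (0 - 9)² = (-9)² = 81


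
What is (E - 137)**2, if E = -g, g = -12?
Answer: 15625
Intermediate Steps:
E = 12 (E = -1*(-12) = 12)
(E - 137)**2 = (12 - 137)**2 = (-125)**2 = 15625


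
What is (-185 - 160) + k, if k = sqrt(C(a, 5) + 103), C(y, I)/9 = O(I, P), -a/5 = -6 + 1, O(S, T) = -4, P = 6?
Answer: -345 + sqrt(67) ≈ -336.81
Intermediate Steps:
a = 25 (a = -5*(-6 + 1) = -5*(-5) = 25)
C(y, I) = -36 (C(y, I) = 9*(-4) = -36)
k = sqrt(67) (k = sqrt(-36 + 103) = sqrt(67) ≈ 8.1853)
(-185 - 160) + k = (-185 - 160) + sqrt(67) = -345 + sqrt(67)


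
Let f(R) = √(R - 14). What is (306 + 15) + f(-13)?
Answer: 321 + 3*I*√3 ≈ 321.0 + 5.1962*I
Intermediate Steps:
f(R) = √(-14 + R)
(306 + 15) + f(-13) = (306 + 15) + √(-14 - 13) = 321 + √(-27) = 321 + 3*I*√3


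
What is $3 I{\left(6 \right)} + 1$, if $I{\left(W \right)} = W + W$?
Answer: $37$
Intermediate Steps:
$I{\left(W \right)} = 2 W$
$3 I{\left(6 \right)} + 1 = 3 \cdot 2 \cdot 6 + 1 = 3 \cdot 12 + 1 = 36 + 1 = 37$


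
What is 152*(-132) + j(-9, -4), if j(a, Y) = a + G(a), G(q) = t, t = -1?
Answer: -20074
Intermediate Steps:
G(q) = -1
j(a, Y) = -1 + a (j(a, Y) = a - 1 = -1 + a)
152*(-132) + j(-9, -4) = 152*(-132) + (-1 - 9) = -20064 - 10 = -20074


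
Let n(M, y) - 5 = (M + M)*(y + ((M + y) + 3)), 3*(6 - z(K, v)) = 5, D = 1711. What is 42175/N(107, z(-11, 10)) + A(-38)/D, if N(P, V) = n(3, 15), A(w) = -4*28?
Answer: 72136673/378131 ≈ 190.77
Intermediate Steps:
A(w) = -112
z(K, v) = 13/3 (z(K, v) = 6 - 1/3*5 = 6 - 5/3 = 13/3)
n(M, y) = 5 + 2*M*(3 + M + 2*y) (n(M, y) = 5 + (M + M)*(y + ((M + y) + 3)) = 5 + (2*M)*(y + (3 + M + y)) = 5 + (2*M)*(3 + M + 2*y) = 5 + 2*M*(3 + M + 2*y))
N(P, V) = 221 (N(P, V) = 5 + 2*3**2 + 6*3 + 4*3*15 = 5 + 2*9 + 18 + 180 = 5 + 18 + 18 + 180 = 221)
42175/N(107, z(-11, 10)) + A(-38)/D = 42175/221 - 112/1711 = 72136673/378131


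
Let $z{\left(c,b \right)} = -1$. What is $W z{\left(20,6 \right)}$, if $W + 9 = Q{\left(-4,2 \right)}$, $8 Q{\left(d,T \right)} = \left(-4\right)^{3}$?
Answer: $17$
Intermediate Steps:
$Q{\left(d,T \right)} = -8$ ($Q{\left(d,T \right)} = \frac{\left(-4\right)^{3}}{8} = \frac{1}{8} \left(-64\right) = -8$)
$W = -17$ ($W = -9 - 8 = -17$)
$W z{\left(20,6 \right)} = \left(-17\right) \left(-1\right) = 17$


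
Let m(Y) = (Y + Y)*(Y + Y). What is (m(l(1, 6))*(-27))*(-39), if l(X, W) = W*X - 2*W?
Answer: 151632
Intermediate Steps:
l(X, W) = -2*W + W*X
m(Y) = 4*Y² (m(Y) = (2*Y)*(2*Y) = 4*Y²)
(m(l(1, 6))*(-27))*(-39) = ((4*(6*(-2 + 1))²)*(-27))*(-39) = ((4*(6*(-1))²)*(-27))*(-39) = ((4*(-6)²)*(-27))*(-39) = ((4*36)*(-27))*(-39) = (144*(-27))*(-39) = -3888*(-39) = 151632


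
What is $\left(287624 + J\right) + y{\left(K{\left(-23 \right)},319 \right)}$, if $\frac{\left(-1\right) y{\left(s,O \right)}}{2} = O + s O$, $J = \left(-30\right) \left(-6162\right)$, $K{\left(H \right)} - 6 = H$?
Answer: $482692$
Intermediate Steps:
$K{\left(H \right)} = 6 + H$
$J = 184860$
$y{\left(s,O \right)} = - 2 O - 2 O s$ ($y{\left(s,O \right)} = - 2 \left(O + s O\right) = - 2 \left(O + O s\right) = - 2 O - 2 O s$)
$\left(287624 + J\right) + y{\left(K{\left(-23 \right)},319 \right)} = \left(287624 + 184860\right) - 638 \left(1 + \left(6 - 23\right)\right) = 472484 - 638 \left(1 - 17\right) = 472484 - 638 \left(-16\right) = 472484 + 10208 = 482692$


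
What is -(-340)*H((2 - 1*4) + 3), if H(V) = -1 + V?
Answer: 0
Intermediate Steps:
-(-340)*H((2 - 1*4) + 3) = -(-340)*(-1 + ((2 - 1*4) + 3)) = -(-340)*(-1 + ((2 - 4) + 3)) = -(-340)*(-1 + (-2 + 3)) = -(-340)*(-1 + 1) = -(-340)*0 = -85*0 = 0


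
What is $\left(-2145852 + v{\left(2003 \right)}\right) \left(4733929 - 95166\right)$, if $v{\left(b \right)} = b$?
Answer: $-9944807418787$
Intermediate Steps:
$\left(-2145852 + v{\left(2003 \right)}\right) \left(4733929 - 95166\right) = \left(-2145852 + 2003\right) \left(4733929 - 95166\right) = - 2143849 \left(4733929 - 95166\right) = \left(-2143849\right) 4638763 = -9944807418787$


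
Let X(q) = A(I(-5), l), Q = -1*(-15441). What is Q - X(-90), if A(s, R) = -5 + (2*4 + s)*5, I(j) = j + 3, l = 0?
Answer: 15416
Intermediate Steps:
I(j) = 3 + j
Q = 15441
A(s, R) = 35 + 5*s (A(s, R) = -5 + (8 + s)*5 = -5 + (40 + 5*s) = 35 + 5*s)
X(q) = 25 (X(q) = 35 + 5*(3 - 5) = 35 + 5*(-2) = 35 - 10 = 25)
Q - X(-90) = 15441 - 1*25 = 15441 - 25 = 15416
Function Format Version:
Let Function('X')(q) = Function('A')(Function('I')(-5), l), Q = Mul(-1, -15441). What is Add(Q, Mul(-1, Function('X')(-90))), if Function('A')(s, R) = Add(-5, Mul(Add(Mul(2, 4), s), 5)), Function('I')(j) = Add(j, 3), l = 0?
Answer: 15416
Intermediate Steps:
Function('I')(j) = Add(3, j)
Q = 15441
Function('A')(s, R) = Add(35, Mul(5, s)) (Function('A')(s, R) = Add(-5, Mul(Add(8, s), 5)) = Add(-5, Add(40, Mul(5, s))) = Add(35, Mul(5, s)))
Function('X')(q) = 25 (Function('X')(q) = Add(35, Mul(5, Add(3, -5))) = Add(35, Mul(5, -2)) = Add(35, -10) = 25)
Add(Q, Mul(-1, Function('X')(-90))) = Add(15441, Mul(-1, 25)) = Add(15441, -25) = 15416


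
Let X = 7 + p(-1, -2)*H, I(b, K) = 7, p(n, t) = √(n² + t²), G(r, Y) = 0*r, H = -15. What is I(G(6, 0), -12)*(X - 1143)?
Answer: -7952 - 105*√5 ≈ -8186.8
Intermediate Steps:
G(r, Y) = 0
X = 7 - 15*√5 (X = 7 + √((-1)² + (-2)²)*(-15) = 7 + √(1 + 4)*(-15) = 7 + √5*(-15) = 7 - 15*√5 ≈ -26.541)
I(G(6, 0), -12)*(X - 1143) = 7*((7 - 15*√5) - 1143) = 7*(-1136 - 15*√5) = -7952 - 105*√5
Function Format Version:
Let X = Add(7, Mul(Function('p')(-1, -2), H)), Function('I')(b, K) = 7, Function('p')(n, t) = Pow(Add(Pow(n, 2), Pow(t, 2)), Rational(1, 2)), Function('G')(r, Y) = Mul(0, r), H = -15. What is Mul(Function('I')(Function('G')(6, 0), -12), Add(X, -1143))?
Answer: Add(-7952, Mul(-105, Pow(5, Rational(1, 2)))) ≈ -8186.8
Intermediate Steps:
Function('G')(r, Y) = 0
X = Add(7, Mul(-15, Pow(5, Rational(1, 2)))) (X = Add(7, Mul(Pow(Add(Pow(-1, 2), Pow(-2, 2)), Rational(1, 2)), -15)) = Add(7, Mul(Pow(Add(1, 4), Rational(1, 2)), -15)) = Add(7, Mul(Pow(5, Rational(1, 2)), -15)) = Add(7, Mul(-15, Pow(5, Rational(1, 2)))) ≈ -26.541)
Mul(Function('I')(Function('G')(6, 0), -12), Add(X, -1143)) = Mul(7, Add(Add(7, Mul(-15, Pow(5, Rational(1, 2)))), -1143)) = Mul(7, Add(-1136, Mul(-15, Pow(5, Rational(1, 2))))) = Add(-7952, Mul(-105, Pow(5, Rational(1, 2))))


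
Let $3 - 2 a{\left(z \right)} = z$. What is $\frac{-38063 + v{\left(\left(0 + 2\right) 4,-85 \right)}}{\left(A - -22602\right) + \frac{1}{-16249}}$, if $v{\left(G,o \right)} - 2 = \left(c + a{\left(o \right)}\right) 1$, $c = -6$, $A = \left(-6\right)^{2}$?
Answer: $- \frac{617835727}{367844861} \approx -1.6796$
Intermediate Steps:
$a{\left(z \right)} = \frac{3}{2} - \frac{z}{2}$
$A = 36$
$v{\left(G,o \right)} = - \frac{5}{2} - \frac{o}{2}$ ($v{\left(G,o \right)} = 2 + \left(-6 - \left(- \frac{3}{2} + \frac{o}{2}\right)\right) 1 = 2 + \left(- \frac{9}{2} - \frac{o}{2}\right) 1 = 2 - \left(\frac{9}{2} + \frac{o}{2}\right) = - \frac{5}{2} - \frac{o}{2}$)
$\frac{-38063 + v{\left(\left(0 + 2\right) 4,-85 \right)}}{\left(A - -22602\right) + \frac{1}{-16249}} = \frac{-38063 - -40}{\left(36 - -22602\right) + \frac{1}{-16249}} = \frac{-38063 + \left(- \frac{5}{2} + \frac{85}{2}\right)}{\left(36 + 22602\right) - \frac{1}{16249}} = \frac{-38063 + 40}{22638 - \frac{1}{16249}} = - \frac{38023}{\frac{367844861}{16249}} = \left(-38023\right) \frac{16249}{367844861} = - \frac{617835727}{367844861}$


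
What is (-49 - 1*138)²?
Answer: 34969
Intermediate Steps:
(-49 - 1*138)² = (-49 - 138)² = (-187)² = 34969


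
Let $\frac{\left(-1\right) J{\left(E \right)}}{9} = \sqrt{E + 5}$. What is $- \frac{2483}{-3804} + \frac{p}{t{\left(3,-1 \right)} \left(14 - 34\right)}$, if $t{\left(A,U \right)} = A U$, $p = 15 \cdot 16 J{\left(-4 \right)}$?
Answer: $- \frac{134461}{3804} \approx -35.347$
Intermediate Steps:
$J{\left(E \right)} = - 9 \sqrt{5 + E}$ ($J{\left(E \right)} = - 9 \sqrt{E + 5} = - 9 \sqrt{5 + E}$)
$p = -2160$ ($p = 15 \cdot 16 \left(- 9 \sqrt{5 - 4}\right) = 240 \left(- 9 \sqrt{1}\right) = 240 \left(\left(-9\right) 1\right) = 240 \left(-9\right) = -2160$)
$- \frac{2483}{-3804} + \frac{p}{t{\left(3,-1 \right)} \left(14 - 34\right)} = - \frac{2483}{-3804} - \frac{2160}{3 \left(-1\right) \left(14 - 34\right)} = \left(-2483\right) \left(- \frac{1}{3804}\right) - \frac{2160}{\left(-3\right) \left(-20\right)} = \frac{2483}{3804} - \frac{2160}{60} = \frac{2483}{3804} - 36 = - \frac{134461}{3804}$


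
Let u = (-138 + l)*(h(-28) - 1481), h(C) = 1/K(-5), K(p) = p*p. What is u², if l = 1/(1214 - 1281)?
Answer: 117211005021021184/2805625 ≈ 4.1777e+10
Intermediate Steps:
K(p) = p²
h(C) = 1/25 (h(C) = 1/((-5)²) = 1/25)
l = -1/67 (l = 1/(-67) = -1/67 ≈ -0.014925)
u = 342360928/1675 (u = (-138 - 1/67)*(1/25 - 1481) = -9247/67*(-37024/25) = 342360928/1675 ≈ 2.0439e+5)
u² = (342360928/1675)² = 117211005021021184/2805625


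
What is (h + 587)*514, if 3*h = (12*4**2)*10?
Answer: 630678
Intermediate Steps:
h = 640 (h = ((12*4**2)*10)/3 = ((12*16)*10)/3 = (192*10)/3 = (1/3)*1920 = 640)
(h + 587)*514 = (640 + 587)*514 = 1227*514 = 630678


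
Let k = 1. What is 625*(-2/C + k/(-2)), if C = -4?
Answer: 0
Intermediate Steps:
C = -4 (C = -2*2 = -4)
625*(-2/C + k/(-2)) = 625*(-2/(-4) + 1/(-2)) = 625*(-2*(-1/4) + 1*(-1/2)) = 625*(1/2 - 1/2) = 625*0 = 0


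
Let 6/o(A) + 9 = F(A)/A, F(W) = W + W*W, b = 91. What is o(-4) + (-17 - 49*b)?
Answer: -8953/2 ≈ -4476.5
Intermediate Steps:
F(W) = W + W²
o(A) = 6/(-8 + A) (o(A) = 6/(-9 + (A*(1 + A))/A) = 6/(-9 + (1 + A)) = 6/(-8 + A))
o(-4) + (-17 - 49*b) = 6/(-8 - 4) + (-17 - 49*91) = 6/(-12) + (-17 - 4459) = 6*(-1/12) - 4476 = -½ - 4476 = -8953/2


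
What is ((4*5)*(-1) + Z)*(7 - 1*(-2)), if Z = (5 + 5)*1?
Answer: -90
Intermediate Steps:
Z = 10 (Z = 10*1 = 10)
((4*5)*(-1) + Z)*(7 - 1*(-2)) = ((4*5)*(-1) + 10)*(7 - 1*(-2)) = (20*(-1) + 10)*(7 + 2) = (-20 + 10)*9 = -10*9 = -90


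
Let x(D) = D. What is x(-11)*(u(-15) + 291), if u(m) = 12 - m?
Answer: -3498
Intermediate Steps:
x(-11)*(u(-15) + 291) = -11*((12 - 1*(-15)) + 291) = -11*((12 + 15) + 291) = -11*(27 + 291) = -11*318 = -3498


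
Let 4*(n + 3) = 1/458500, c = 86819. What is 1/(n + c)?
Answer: 1834000/159220544001 ≈ 1.1519e-5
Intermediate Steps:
n = -5501999/1834000 (n = -3 + (¼)/458500 = -3 + (¼)*(1/458500) = -3 + 1/1834000 = -5501999/1834000 ≈ -3.0000)
1/(n + c) = 1/(-5501999/1834000 + 86819) = 1/(159220544001/1834000) = 1834000/159220544001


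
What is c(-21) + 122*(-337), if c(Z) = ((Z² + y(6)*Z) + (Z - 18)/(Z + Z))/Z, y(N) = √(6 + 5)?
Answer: -12093703/294 + √11 ≈ -41132.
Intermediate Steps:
y(N) = √11
c(Z) = (Z² + Z*√11 + (-18 + Z)/(2*Z))/Z (c(Z) = ((Z² + √11*Z) + (Z - 18)/(Z + Z))/Z = ((Z² + Z*√11) + (-18 + Z)/((2*Z)))/Z = ((Z² + Z*√11) + (-18 + Z)*(1/(2*Z)))/Z = ((Z² + Z*√11) + (-18 + Z)/(2*Z))/Z = (Z² + Z*√11 + (-18 + Z)/(2*Z))/Z)
c(-21) + 122*(-337) = (-21 + √11 + (½)/(-21) - 9/(-21)²) + 122*(-337) = (-21 + √11 + (½)*(-1/21) - 9*1/441) - 41114 = (-21 + √11 - 1/42 - 1/49) - 41114 = (-6187/294 + √11) - 41114 = -12093703/294 + √11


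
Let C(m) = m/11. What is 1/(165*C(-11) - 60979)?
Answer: -1/61144 ≈ -1.6355e-5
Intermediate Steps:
C(m) = m/11 (C(m) = m*(1/11) = m/11)
1/(165*C(-11) - 60979) = 1/(165*((1/11)*(-11)) - 60979) = 1/(165*(-1) - 60979) = 1/(-165 - 60979) = 1/(-61144) = -1/61144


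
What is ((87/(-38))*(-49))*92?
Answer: 196098/19 ≈ 10321.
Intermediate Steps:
((87/(-38))*(-49))*92 = ((87*(-1/38))*(-49))*92 = -87/38*(-49)*92 = (4263/38)*92 = 196098/19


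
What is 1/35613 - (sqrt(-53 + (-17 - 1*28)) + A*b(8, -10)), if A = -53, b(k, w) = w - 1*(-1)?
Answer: -16987400/35613 - 7*I*sqrt(2) ≈ -477.0 - 9.8995*I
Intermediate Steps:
b(k, w) = 1 + w (b(k, w) = w + 1 = 1 + w)
1/35613 - (sqrt(-53 + (-17 - 1*28)) + A*b(8, -10)) = 1/35613 - (sqrt(-53 + (-17 - 1*28)) - 53*(1 - 10)) = 1/35613 - (sqrt(-53 + (-17 - 28)) - 53*(-9)) = 1/35613 - (sqrt(-53 - 45) + 477) = 1/35613 - (sqrt(-98) + 477) = 1/35613 - (7*I*sqrt(2) + 477) = 1/35613 - (477 + 7*I*sqrt(2)) = 1/35613 + (-477 - 7*I*sqrt(2)) = -16987400/35613 - 7*I*sqrt(2)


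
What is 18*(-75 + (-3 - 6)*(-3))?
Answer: -864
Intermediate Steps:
18*(-75 + (-3 - 6)*(-3)) = 18*(-75 - 9*(-3)) = 18*(-75 + 27) = 18*(-48) = -864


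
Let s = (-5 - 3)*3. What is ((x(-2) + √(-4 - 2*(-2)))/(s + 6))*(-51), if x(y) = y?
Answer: -17/3 ≈ -5.6667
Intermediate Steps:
s = -24 (s = -8*3 = -24)
((x(-2) + √(-4 - 2*(-2)))/(s + 6))*(-51) = ((-2 + √(-4 - 2*(-2)))/(-24 + 6))*(-51) = ((-2 + √(-4 + 4))/(-18))*(-51) = ((-2 + √0)*(-1/18))*(-51) = ((-2 + 0)*(-1/18))*(-51) = -2*(-1/18)*(-51) = (⅑)*(-51) = -17/3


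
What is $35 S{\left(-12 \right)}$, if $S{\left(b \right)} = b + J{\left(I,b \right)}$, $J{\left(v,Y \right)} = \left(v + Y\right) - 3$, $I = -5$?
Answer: $-1120$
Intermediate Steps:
$J{\left(v,Y \right)} = -3 + Y + v$ ($J{\left(v,Y \right)} = \left(Y + v\right) - 3 = -3 + Y + v$)
$S{\left(b \right)} = -8 + 2 b$ ($S{\left(b \right)} = b - \left(8 - b\right) = b + \left(-8 + b\right) = -8 + 2 b$)
$35 S{\left(-12 \right)} = 35 \left(-8 + 2 \left(-12\right)\right) = 35 \left(-8 - 24\right) = 35 \left(-32\right) = -1120$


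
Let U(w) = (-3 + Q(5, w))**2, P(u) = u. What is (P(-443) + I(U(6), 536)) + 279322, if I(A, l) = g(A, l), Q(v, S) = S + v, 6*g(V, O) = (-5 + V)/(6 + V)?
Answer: 117129239/420 ≈ 2.7888e+5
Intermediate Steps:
g(V, O) = (-5 + V)/(6*(6 + V)) (g(V, O) = ((-5 + V)/(6 + V))/6 = (-5 + V)/(6*(6 + V)))
U(w) = (2 + w)**2 (U(w) = (-3 + (w + 5))**2 = (-3 + (5 + w))**2 = (2 + w)**2)
I(A, l) = (-5 + A)/(6*(6 + A))
(P(-443) + I(U(6), 536)) + 279322 = (-443 + (-5 + (2 + 6)**2)/(6*(6 + (2 + 6)**2))) + 279322 = (-443 + (-5 + 8**2)/(6*(6 + 8**2))) + 279322 = (-443 + (-5 + 64)/(6*(6 + 64))) + 279322 = (-443 + (1/6)*59/70) + 279322 = (-443 + (1/6)*(1/70)*59) + 279322 = (-443 + 59/420) + 279322 = -186001/420 + 279322 = 117129239/420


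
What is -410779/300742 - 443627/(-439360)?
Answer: -547239421/1536441920 ≈ -0.35617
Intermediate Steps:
-410779/300742 - 443627/(-439360) = -410779*1/300742 - 443627*(-1/439360) = -9553/6994 + 443627/439360 = -547239421/1536441920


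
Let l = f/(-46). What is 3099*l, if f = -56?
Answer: 86772/23 ≈ 3772.7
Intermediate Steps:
l = 28/23 (l = -56/(-46) = -56*(-1/46) = 28/23 ≈ 1.2174)
3099*l = 3099*(28/23) = 86772/23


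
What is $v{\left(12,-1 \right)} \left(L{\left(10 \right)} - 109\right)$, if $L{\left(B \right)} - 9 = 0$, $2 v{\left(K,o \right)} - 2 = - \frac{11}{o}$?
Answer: $-650$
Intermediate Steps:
$v{\left(K,o \right)} = 1 - \frac{11}{2 o}$ ($v{\left(K,o \right)} = 1 + \frac{\left(-11\right) \frac{1}{o}}{2} = 1 - \frac{11}{2 o}$)
$L{\left(B \right)} = 9$ ($L{\left(B \right)} = 9 + 0 = 9$)
$v{\left(12,-1 \right)} \left(L{\left(10 \right)} - 109\right) = \frac{- \frac{11}{2} - 1}{-1} \left(9 - 109\right) = \left(-1\right) \left(- \frac{13}{2}\right) \left(-100\right) = \frac{13}{2} \left(-100\right) = -650$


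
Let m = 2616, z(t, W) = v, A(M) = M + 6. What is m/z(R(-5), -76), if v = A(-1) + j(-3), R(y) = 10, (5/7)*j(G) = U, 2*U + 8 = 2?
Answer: 3270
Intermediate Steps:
U = -3 (U = -4 + (½)*2 = -4 + 1 = -3)
j(G) = -21/5 (j(G) = (7/5)*(-3) = -21/5)
A(M) = 6 + M
v = ⅘ (v = (6 - 1) - 21/5 = 5 - 21/5 = ⅘ ≈ 0.80000)
z(t, W) = ⅘
m/z(R(-5), -76) = 2616/(⅘) = 2616*(5/4) = 3270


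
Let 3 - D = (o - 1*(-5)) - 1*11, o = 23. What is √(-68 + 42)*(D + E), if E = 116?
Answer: 102*I*√26 ≈ 520.1*I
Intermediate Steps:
D = -14 (D = 3 - ((23 - 1*(-5)) - 1*11) = 3 - ((23 + 5) - 11) = 3 - (28 - 11) = 3 - 1*17 = 3 - 17 = -14)
√(-68 + 42)*(D + E) = √(-68 + 42)*(-14 + 116) = √(-26)*102 = (I*√26)*102 = 102*I*√26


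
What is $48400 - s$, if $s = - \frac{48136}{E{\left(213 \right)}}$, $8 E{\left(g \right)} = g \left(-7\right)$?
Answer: $\frac{71779312}{1491} \approx 48142.0$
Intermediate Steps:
$E{\left(g \right)} = - \frac{7 g}{8}$ ($E{\left(g \right)} = \frac{g \left(-7\right)}{8} = \frac{\left(-7\right) g}{8} = - \frac{7 g}{8}$)
$s = \frac{385088}{1491}$ ($s = - \frac{48136}{\left(- \frac{7}{8}\right) 213} = - \frac{48136}{- \frac{1491}{8}} = \left(-48136\right) \left(- \frac{8}{1491}\right) = \frac{385088}{1491} \approx 258.27$)
$48400 - s = 48400 - \frac{385088}{1491} = \frac{71779312}{1491}$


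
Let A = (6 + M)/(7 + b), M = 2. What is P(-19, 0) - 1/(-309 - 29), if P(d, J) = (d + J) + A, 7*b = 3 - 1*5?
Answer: -282859/15886 ≈ -17.806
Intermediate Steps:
b = -2/7 (b = (3 - 1*5)/7 = (3 - 5)/7 = (⅐)*(-2) = -2/7 ≈ -0.28571)
A = 56/47 (A = (6 + 2)/(7 - 2/7) = 8/(47/7) = 8*(7/47) = 56/47 ≈ 1.1915)
P(d, J) = 56/47 + J + d (P(d, J) = (d + J) + 56/47 = (J + d) + 56/47 = 56/47 + J + d)
P(-19, 0) - 1/(-309 - 29) = (56/47 + 0 - 19) - 1/(-309 - 29) = -837/47 - 1/(-338) = -837/47 - 1*(-1/338) = -837/47 + 1/338 = -282859/15886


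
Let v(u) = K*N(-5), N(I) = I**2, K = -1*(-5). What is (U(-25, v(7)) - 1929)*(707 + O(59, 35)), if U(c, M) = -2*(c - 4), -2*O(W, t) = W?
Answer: -2535205/2 ≈ -1.2676e+6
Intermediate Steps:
K = 5
O(W, t) = -W/2
v(u) = 125 (v(u) = 5*(-5)**2 = 5*25 = 125)
U(c, M) = 8 - 2*c (U(c, M) = -2*(-4 + c) = 8 - 2*c)
(U(-25, v(7)) - 1929)*(707 + O(59, 35)) = ((8 - 2*(-25)) - 1929)*(707 - 1/2*59) = ((8 + 50) - 1929)*(707 - 59/2) = (58 - 1929)*(1355/2) = -1871*1355/2 = -2535205/2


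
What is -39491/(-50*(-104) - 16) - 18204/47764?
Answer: -495154415/61902144 ≈ -7.9990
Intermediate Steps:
-39491/(-50*(-104) - 16) - 18204/47764 = -39491/(5200 - 16) - 18204*1/47764 = -39491/5184 - 4551/11941 = -495154415/61902144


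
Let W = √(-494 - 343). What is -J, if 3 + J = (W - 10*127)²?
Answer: -1612060 + 7620*I*√93 ≈ -1.6121e+6 + 73485.0*I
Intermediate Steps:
W = 3*I*√93 (W = √(-837) = 3*I*√93 ≈ 28.931*I)
J = -3 + (-1270 + 3*I*√93)² (J = -3 + (3*I*√93 - 10*127)² = -3 + (3*I*√93 - 1270)² = -3 + (-1270 + 3*I*√93)² ≈ 1.6121e+6 - 73485.0*I)
-J = -(1612060 - 7620*I*√93) = -1612060 + 7620*I*√93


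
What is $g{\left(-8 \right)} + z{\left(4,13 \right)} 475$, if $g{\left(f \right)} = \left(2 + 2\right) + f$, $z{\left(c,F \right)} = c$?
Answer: $1896$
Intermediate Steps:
$g{\left(f \right)} = 4 + f$
$g{\left(-8 \right)} + z{\left(4,13 \right)} 475 = \left(4 - 8\right) + 4 \cdot 475 = -4 + 1900 = 1896$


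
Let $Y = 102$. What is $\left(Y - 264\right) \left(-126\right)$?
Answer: $20412$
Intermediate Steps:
$\left(Y - 264\right) \left(-126\right) = \left(102 - 264\right) \left(-126\right) = \left(-162\right) \left(-126\right) = 20412$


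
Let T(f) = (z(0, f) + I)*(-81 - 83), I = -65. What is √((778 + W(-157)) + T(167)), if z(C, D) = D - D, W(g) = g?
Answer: √11281 ≈ 106.21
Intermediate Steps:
z(C, D) = 0
T(f) = 10660 (T(f) = (0 - 65)*(-81 - 83) = -65*(-164) = 10660)
√((778 + W(-157)) + T(167)) = √((778 - 157) + 10660) = √(621 + 10660) = √11281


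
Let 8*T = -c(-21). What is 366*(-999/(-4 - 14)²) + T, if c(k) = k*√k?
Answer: -2257/2 + 21*I*√21/8 ≈ -1128.5 + 12.029*I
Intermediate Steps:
c(k) = k^(3/2)
T = 21*I*√21/8 (T = (-(-21)^(3/2))/8 = (-(-21)*I*√21)/8 = (21*I*√21)/8 = 21*I*√21/8 ≈ 12.029*I)
366*(-999/(-4 - 14)²) + T = 366*(-999/(-4 - 14)²) + 21*I*√21/8 = 366*(-999/((-18)²)) + 21*I*√21/8 = 366*(-999/324) + 21*I*√21/8 = 366*(-999*1/324) + 21*I*√21/8 = 366*(-37/12) + 21*I*√21/8 = -2257/2 + 21*I*√21/8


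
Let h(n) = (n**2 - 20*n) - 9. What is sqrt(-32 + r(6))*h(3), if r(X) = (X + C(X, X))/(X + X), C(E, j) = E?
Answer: -60*I*sqrt(31) ≈ -334.07*I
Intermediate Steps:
h(n) = -9 + n**2 - 20*n
r(X) = 1 (r(X) = (X + X)/(X + X) = (2*X)/((2*X)) = (2*X)*(1/(2*X)) = 1)
sqrt(-32 + r(6))*h(3) = sqrt(-32 + 1)*(-9 + 3**2 - 20*3) = sqrt(-31)*(-9 + 9 - 60) = (I*sqrt(31))*(-60) = -60*I*sqrt(31)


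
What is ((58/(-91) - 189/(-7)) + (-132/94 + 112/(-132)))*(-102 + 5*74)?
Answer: 911975860/141141 ≈ 6461.5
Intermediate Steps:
((58/(-91) - 189/(-7)) + (-132/94 + 112/(-132)))*(-102 + 5*74) = ((58*(-1/91) - 189*(-1/7)) + (-132*1/94 + 112*(-1/132)))*(-102 + 370) = ((-58/91 + 27) + (-66/47 - 28/33))*268 = (2399/91 - 3494/1551)*268 = (3402895/141141)*268 = 911975860/141141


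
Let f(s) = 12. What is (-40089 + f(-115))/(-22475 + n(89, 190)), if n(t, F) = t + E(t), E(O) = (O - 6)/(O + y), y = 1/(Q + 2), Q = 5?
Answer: 25008048/13968283 ≈ 1.7903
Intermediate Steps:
y = ⅐ (y = 1/(5 + 2) = 1/7 = ⅐ ≈ 0.14286)
E(O) = (-6 + O)/(⅐ + O) (E(O) = (O - 6)/(O + ⅐) = (-6 + O)/(⅐ + O))
n(t, F) = t + 7*(-6 + t)/(1 + 7*t)
(-40089 + f(-115))/(-22475 + n(89, 190)) = (-40089 + 12)/(-22475 + (-42 + 7*89² + 8*89)/(1 + 7*89)) = -40077/(-22475 + (-42 + 7*7921 + 712)/(1 + 623)) = -40077/(-22475 + (-42 + 55447 + 712)/624) = -40077/(-22475 + (1/624)*56117) = -40077/(-22475 + 56117/624) = -40077/(-13968283/624) = -40077*(-624/13968283) = 25008048/13968283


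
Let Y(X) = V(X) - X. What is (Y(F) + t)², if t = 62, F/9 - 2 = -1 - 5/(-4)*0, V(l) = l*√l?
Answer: 6400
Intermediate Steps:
V(l) = l^(3/2)
F = 9 (F = 18 + 9*(-1 - 5/(-4)*0) = 18 + 9*(-1 - 5*(-¼)*0) = 18 + 9*(-1 + (5/4)*0) = 18 + 9*(-1 + 0) = 18 + 9*(-1) = 18 - 9 = 9)
Y(X) = X^(3/2) - X
(Y(F) + t)² = ((9^(3/2) - 1*9) + 62)² = ((27 - 9) + 62)² = (18 + 62)² = 80² = 6400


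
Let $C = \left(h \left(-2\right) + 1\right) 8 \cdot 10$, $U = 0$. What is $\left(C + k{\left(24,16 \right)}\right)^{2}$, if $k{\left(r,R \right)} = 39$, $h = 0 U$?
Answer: $14161$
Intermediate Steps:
$h = 0$ ($h = 0 \cdot 0 = 0$)
$C = 80$ ($C = \left(0 \left(-2\right) + 1\right) 8 \cdot 10 = \left(0 + 1\right) 8 \cdot 10 = 1 \cdot 8 \cdot 10 = 8 \cdot 10 = 80$)
$\left(C + k{\left(24,16 \right)}\right)^{2} = \left(80 + 39\right)^{2} = 119^{2} = 14161$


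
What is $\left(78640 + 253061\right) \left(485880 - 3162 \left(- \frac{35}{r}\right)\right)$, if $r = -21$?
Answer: $159418817610$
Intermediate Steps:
$\left(78640 + 253061\right) \left(485880 - 3162 \left(- \frac{35}{r}\right)\right) = \left(78640 + 253061\right) \left(485880 - 3162 \left(- \frac{35}{-21}\right)\right) = 331701 \left(485880 - 3162 \left(\left(-35\right) \left(- \frac{1}{21}\right)\right)\right) = 331701 \left(485880 - 5270\right) = 331701 \cdot 480610 = 159418817610$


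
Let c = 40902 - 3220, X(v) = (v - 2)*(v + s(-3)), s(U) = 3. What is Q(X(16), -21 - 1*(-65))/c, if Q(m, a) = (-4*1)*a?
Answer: -88/18841 ≈ -0.0046707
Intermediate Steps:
X(v) = (-2 + v)*(3 + v) (X(v) = (v - 2)*(v + 3) = (-2 + v)*(3 + v))
Q(m, a) = -4*a
c = 37682
Q(X(16), -21 - 1*(-65))/c = -4*(-21 - 1*(-65))/37682 = -4*(-21 + 65)*(1/37682) = -4*44*(1/37682) = -176*1/37682 = -88/18841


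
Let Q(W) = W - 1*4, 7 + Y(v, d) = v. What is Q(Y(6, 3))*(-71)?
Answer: 355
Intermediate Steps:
Y(v, d) = -7 + v
Q(W) = -4 + W (Q(W) = W - 4 = -4 + W)
Q(Y(6, 3))*(-71) = (-4 + (-7 + 6))*(-71) = (-4 - 1)*(-71) = -5*(-71) = 355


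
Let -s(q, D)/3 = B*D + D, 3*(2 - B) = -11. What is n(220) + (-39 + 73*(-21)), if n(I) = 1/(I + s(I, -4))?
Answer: -471599/300 ≈ -1572.0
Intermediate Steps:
B = 17/3 (B = 2 - ⅓*(-11) = 2 + 11/3 = 17/3 ≈ 5.6667)
s(q, D) = -20*D (s(q, D) = -3*(17*D/3 + D) = -20*D)
n(I) = 1/(80 + I) (n(I) = 1/(I - 20*(-4)) = 1/(I + 80) = 1/(80 + I))
n(220) + (-39 + 73*(-21)) = 1/(80 + 220) + (-39 + 73*(-21)) = 1/300 + (-39 - 1533) = 1/300 - 1572 = -471599/300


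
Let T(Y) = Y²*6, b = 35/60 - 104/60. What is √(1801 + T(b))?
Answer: √723574/20 ≈ 42.532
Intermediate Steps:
b = -23/20 (b = 35*(1/60) - 104*1/60 = 7/12 - 26/15 = -23/20 ≈ -1.1500)
T(Y) = 6*Y²
√(1801 + T(b)) = √(1801 + 6*(-23/20)²) = √(1801 + 6*(529/400)) = √(1801 + 1587/200) = √(361787/200) = √723574/20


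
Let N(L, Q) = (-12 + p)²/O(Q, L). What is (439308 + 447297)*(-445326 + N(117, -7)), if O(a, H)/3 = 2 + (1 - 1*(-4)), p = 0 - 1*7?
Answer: -2763691119475/7 ≈ -3.9481e+11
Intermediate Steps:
p = -7 (p = 0 - 7 = -7)
O(a, H) = 21 (O(a, H) = 3*(2 + (1 - 1*(-4))) = 3*(2 + (1 + 4)) = 3*(2 + 5) = 3*7 = 21)
N(L, Q) = 361/21 (N(L, Q) = (-12 - 7)²/21 = (-19)²*(1/21) = 361*(1/21) = 361/21)
(439308 + 447297)*(-445326 + N(117, -7)) = (439308 + 447297)*(-445326 + 361/21) = 886605*(-9351485/21) = -2763691119475/7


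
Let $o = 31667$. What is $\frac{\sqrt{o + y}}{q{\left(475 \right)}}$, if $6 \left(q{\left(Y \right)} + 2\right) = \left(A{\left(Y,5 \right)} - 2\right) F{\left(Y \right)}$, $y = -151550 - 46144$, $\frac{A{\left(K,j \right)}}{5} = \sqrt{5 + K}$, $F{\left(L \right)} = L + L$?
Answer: $\frac{717 i \sqrt{166027}}{676646516} + \frac{7125 i \sqrt{4980810}}{676646516} \approx 0.023932 i$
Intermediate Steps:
$F{\left(L \right)} = 2 L$
$A{\left(K,j \right)} = 5 \sqrt{5 + K}$
$y = -197694$ ($y = -151550 - 46144 = -197694$)
$q{\left(Y \right)} = -2 + \frac{Y \left(-2 + 5 \sqrt{5 + Y}\right)}{3}$ ($q{\left(Y \right)} = -2 + \frac{\left(5 \sqrt{5 + Y} - 2\right) 2 Y}{6} = -2 + \frac{\left(-2 + 5 \sqrt{5 + Y}\right) 2 Y}{6} = -2 + \frac{2 Y \left(-2 + 5 \sqrt{5 + Y}\right)}{6} = -2 + \frac{Y \left(-2 + 5 \sqrt{5 + Y}\right)}{3}$)
$\frac{\sqrt{o + y}}{q{\left(475 \right)}} = \frac{\sqrt{31667 - 197694}}{-2 - \frac{950}{3} + \frac{5}{3} \cdot 475 \sqrt{5 + 475}} = \frac{\sqrt{-166027}}{-2 - \frac{950}{3} + \frac{5}{3} \cdot 475 \sqrt{480}} = \frac{i \sqrt{166027}}{-2 - \frac{950}{3} + \frac{5}{3} \cdot 475 \cdot 4 \sqrt{30}} = \frac{i \sqrt{166027}}{-2 - \frac{950}{3} + \frac{9500 \sqrt{30}}{3}} = \frac{i \sqrt{166027}}{- \frac{956}{3} + \frac{9500 \sqrt{30}}{3}}$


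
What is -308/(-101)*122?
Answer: 37576/101 ≈ 372.04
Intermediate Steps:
-308/(-101)*122 = -308*(-1/101)*122 = (308/101)*122 = 37576/101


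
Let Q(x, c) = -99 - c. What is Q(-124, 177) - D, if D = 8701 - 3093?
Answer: -5884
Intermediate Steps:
D = 5608
Q(-124, 177) - D = (-99 - 1*177) - 1*5608 = (-99 - 177) - 5608 = -276 - 5608 = -5884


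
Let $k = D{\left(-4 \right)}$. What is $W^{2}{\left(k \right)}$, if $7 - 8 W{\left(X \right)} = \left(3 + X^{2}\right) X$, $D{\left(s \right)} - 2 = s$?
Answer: $\frac{441}{64} \approx 6.8906$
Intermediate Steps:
$D{\left(s \right)} = 2 + s$
$k = -2$ ($k = 2 - 4 = -2$)
$W{\left(X \right)} = \frac{7}{8} - \frac{X \left(3 + X^{2}\right)}{8}$ ($W{\left(X \right)} = \frac{7}{8} - \frac{\left(3 + X^{2}\right) X}{8} = \frac{7}{8} - \frac{X \left(3 + X^{2}\right)}{8}$)
$W^{2}{\left(k \right)} = \left(\frac{7}{8} - - \frac{3}{4} - \frac{\left(-2\right)^{3}}{8}\right)^{2} = \left(\frac{7}{8} + \frac{3}{4} - -1\right)^{2} = \left(\frac{7}{8} + \frac{3}{4} + 1\right)^{2} = \left(\frac{21}{8}\right)^{2} = \frac{441}{64}$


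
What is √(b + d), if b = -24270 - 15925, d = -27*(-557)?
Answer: 2*I*√6289 ≈ 158.61*I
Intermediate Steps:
d = 15039
b = -40195
√(b + d) = √(-40195 + 15039) = √(-25156) = 2*I*√6289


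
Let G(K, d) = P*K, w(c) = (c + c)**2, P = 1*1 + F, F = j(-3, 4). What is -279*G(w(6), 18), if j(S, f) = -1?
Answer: 0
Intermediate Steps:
F = -1
P = 0 (P = 1*1 - 1 = 1 - 1 = 0)
w(c) = 4*c**2 (w(c) = (2*c)**2 = 4*c**2)
G(K, d) = 0 (G(K, d) = 0*K = 0)
-279*G(w(6), 18) = -279*0 = 0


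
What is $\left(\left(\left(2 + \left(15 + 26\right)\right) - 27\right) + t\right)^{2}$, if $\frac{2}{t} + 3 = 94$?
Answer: $\frac{2125764}{8281} \approx 256.7$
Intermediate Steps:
$t = \frac{2}{91}$ ($t = \frac{2}{-3 + 94} = \frac{2}{91} \approx 0.021978$)
$\left(\left(\left(2 + \left(15 + 26\right)\right) - 27\right) + t\right)^{2} = \left(\left(\left(2 + \left(15 + 26\right)\right) - 27\right) + \frac{2}{91}\right)^{2} = \left(\left(\left(2 + 41\right) - 27\right) + \frac{2}{91}\right)^{2} = \left(\left(43 - 27\right) + \frac{2}{91}\right)^{2} = \left(16 + \frac{2}{91}\right)^{2} = \left(\frac{1458}{91}\right)^{2} = \frac{2125764}{8281}$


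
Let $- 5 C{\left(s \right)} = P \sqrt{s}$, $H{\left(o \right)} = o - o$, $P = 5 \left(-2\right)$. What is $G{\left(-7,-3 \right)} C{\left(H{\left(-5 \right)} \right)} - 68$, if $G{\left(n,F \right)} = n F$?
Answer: $-68$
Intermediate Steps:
$P = -10$
$H{\left(o \right)} = 0$
$C{\left(s \right)} = 2 \sqrt{s}$ ($C{\left(s \right)} = - \frac{\left(-10\right) \sqrt{s}}{5} = 2 \sqrt{s}$)
$G{\left(n,F \right)} = F n$
$G{\left(-7,-3 \right)} C{\left(H{\left(-5 \right)} \right)} - 68 = \left(-3\right) \left(-7\right) 2 \sqrt{0} - 68 = 21 \cdot 2 \cdot 0 - 68 = 21 \cdot 0 - 68 = 0 - 68 = -68$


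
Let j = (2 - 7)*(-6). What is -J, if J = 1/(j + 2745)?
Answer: -1/2775 ≈ -0.00036036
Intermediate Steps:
j = 30 (j = -5*(-6) = 30)
J = 1/2775 (J = 1/(30 + 2745) = 1/2775 ≈ 0.00036036)
-J = -1*1/2775 = -1/2775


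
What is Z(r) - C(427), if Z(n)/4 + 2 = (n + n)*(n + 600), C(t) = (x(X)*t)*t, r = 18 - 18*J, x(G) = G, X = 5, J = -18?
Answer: 1665659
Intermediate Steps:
r = 342 (r = 18 - 18*(-18) = 18 + 324 = 342)
C(t) = 5*t² (C(t) = (5*t)*t = 5*t²)
Z(n) = -8 + 8*n*(600 + n) (Z(n) = -8 + 4*((n + n)*(n + 600)) = -8 + 4*((2*n)*(600 + n)) = -8 + 4*(2*n*(600 + n)) = -8 + 8*n*(600 + n))
Z(r) - C(427) = (-8 + 8*342² + 4800*342) - 5*427² = (-8 + 8*116964 + 1641600) - 5*182329 = (-8 + 935712 + 1641600) - 1*911645 = 2577304 - 911645 = 1665659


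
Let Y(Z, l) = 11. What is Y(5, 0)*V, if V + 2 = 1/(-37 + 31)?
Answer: -143/6 ≈ -23.833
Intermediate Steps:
V = -13/6 (V = -2 + 1/(-37 + 31) = -2 + 1/(-6) = -2 - ⅙ = -13/6 ≈ -2.1667)
Y(5, 0)*V = 11*(-13/6) = -143/6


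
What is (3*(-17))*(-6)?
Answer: 306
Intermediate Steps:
(3*(-17))*(-6) = -51*(-6) = 306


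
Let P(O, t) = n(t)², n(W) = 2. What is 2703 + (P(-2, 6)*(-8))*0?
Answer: 2703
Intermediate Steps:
P(O, t) = 4 (P(O, t) = 2² = 4)
2703 + (P(-2, 6)*(-8))*0 = 2703 + (4*(-8))*0 = 2703 - 32*0 = 2703 + 0 = 2703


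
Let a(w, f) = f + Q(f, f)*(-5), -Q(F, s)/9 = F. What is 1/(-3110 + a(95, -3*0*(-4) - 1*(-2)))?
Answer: -1/3018 ≈ -0.00033135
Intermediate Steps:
Q(F, s) = -9*F
a(w, f) = 46*f (a(w, f) = f - 9*f*(-5) = f + 45*f = 46*f)
1/(-3110 + a(95, -3*0*(-4) - 1*(-2))) = 1/(-3110 + 46*(-3*0*(-4) - 1*(-2))) = 1/(-3110 + 46*(0*(-4) + 2)) = 1/(-3110 + 46*(0 + 2)) = 1/(-3110 + 46*2) = 1/(-3110 + 92) = 1/(-3018) = -1/3018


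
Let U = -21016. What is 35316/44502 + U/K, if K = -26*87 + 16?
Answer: 84547814/8329291 ≈ 10.151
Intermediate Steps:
K = -2246 (K = -2262 + 16 = -2246)
35316/44502 + U/K = 35316/44502 - 21016/(-2246) = 35316*(1/44502) - 21016*(-1/2246) = 5886/7417 + 10508/1123 = 84547814/8329291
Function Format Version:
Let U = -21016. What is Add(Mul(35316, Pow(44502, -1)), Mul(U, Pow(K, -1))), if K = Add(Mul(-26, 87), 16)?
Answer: Rational(84547814, 8329291) ≈ 10.151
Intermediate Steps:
K = -2246 (K = Add(-2262, 16) = -2246)
Add(Mul(35316, Pow(44502, -1)), Mul(U, Pow(K, -1))) = Add(Mul(35316, Pow(44502, -1)), Mul(-21016, Pow(-2246, -1))) = Add(Mul(35316, Rational(1, 44502)), Mul(-21016, Rational(-1, 2246))) = Add(Rational(5886, 7417), Rational(10508, 1123)) = Rational(84547814, 8329291)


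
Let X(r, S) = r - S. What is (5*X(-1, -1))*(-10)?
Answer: 0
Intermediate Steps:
(5*X(-1, -1))*(-10) = (5*(-1 - 1*(-1)))*(-10) = (5*(-1 + 1))*(-10) = (5*0)*(-10) = 0*(-10) = 0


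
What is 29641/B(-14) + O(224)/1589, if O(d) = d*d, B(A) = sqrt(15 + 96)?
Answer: 7168/227 + 29641*sqrt(111)/111 ≈ 2845.0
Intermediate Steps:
B(A) = sqrt(111)
O(d) = d**2
29641/B(-14) + O(224)/1589 = 29641/(sqrt(111)) + 224**2/1589 = 29641*(sqrt(111)/111) + 50176*(1/1589) = 29641*sqrt(111)/111 + 7168/227 = 7168/227 + 29641*sqrt(111)/111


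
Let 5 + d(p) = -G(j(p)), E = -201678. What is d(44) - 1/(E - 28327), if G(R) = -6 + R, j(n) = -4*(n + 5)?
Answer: 45310986/230005 ≈ 197.00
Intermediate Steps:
j(n) = -20 - 4*n (j(n) = -4*(5 + n) = -20 - 4*n)
d(p) = 21 + 4*p (d(p) = -5 - (-6 + (-20 - 4*p)) = -5 - (-26 - 4*p) = -5 + (26 + 4*p) = 21 + 4*p)
d(44) - 1/(E - 28327) = (21 + 4*44) - 1/(-201678 - 28327) = (21 + 176) - 1/(-230005) = 197 - 1*(-1/230005) = 197 + 1/230005 = 45310986/230005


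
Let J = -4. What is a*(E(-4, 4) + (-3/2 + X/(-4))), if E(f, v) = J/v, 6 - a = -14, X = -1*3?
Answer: -35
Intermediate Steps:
X = -3
a = 20 (a = 6 - 1*(-14) = 6 + 14 = 20)
E(f, v) = -4/v
a*(E(-4, 4) + (-3/2 + X/(-4))) = 20*(-4/4 + (-3/2 - 3/(-4))) = 20*(-4*¼ + (-3*½ - 3*(-¼))) = 20*(-1 + (-3/2 + ¾)) = 20*(-1 - ¾) = 20*(-7/4) = -35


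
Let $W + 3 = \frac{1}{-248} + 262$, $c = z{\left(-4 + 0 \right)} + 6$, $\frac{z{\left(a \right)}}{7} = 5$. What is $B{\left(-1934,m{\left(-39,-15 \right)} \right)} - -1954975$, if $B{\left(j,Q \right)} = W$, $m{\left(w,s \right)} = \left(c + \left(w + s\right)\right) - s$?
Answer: $\frac{484898031}{248} \approx 1.9552 \cdot 10^{6}$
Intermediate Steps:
$z{\left(a \right)} = 35$ ($z{\left(a \right)} = 7 \cdot 5 = 35$)
$c = 41$ ($c = 35 + 6 = 41$)
$m{\left(w,s \right)} = 41 + w$ ($m{\left(w,s \right)} = \left(41 + \left(w + s\right)\right) - s = \left(41 + \left(s + w\right)\right) - s = \left(41 + s + w\right) - s = 41 + w$)
$W = \frac{64231}{248}$ ($W = -3 + \left(\frac{1}{-248} + 262\right) = -3 + \left(- \frac{1}{248} + 262\right) = -3 + \frac{64975}{248} = \frac{64231}{248} \approx 259.0$)
$B{\left(j,Q \right)} = \frac{64231}{248}$
$B{\left(-1934,m{\left(-39,-15 \right)} \right)} - -1954975 = \frac{64231}{248} - -1954975 = \frac{64231}{248} + 1954975 = \frac{484898031}{248}$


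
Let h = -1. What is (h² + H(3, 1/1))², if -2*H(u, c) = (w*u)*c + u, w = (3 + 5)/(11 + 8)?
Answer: 1849/1444 ≈ 1.2805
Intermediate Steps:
w = 8/19 ≈ 0.42105
H(u, c) = -u/2 - 4*c*u/19 (H(u, c) = -((8*u/19)*c + u)/2 = -(8*c*u/19 + u)/2 = -(u + 8*c*u/19)/2 = -u/2 - 4*c*u/19)
(h² + H(3, 1/1))² = ((-1)² - 1/38*3*(19 + 8/1))² = (1 - 1/38*3*(19 + 8*1))² = (1 - 1/38*3*(19 + 8))² = (1 - 1/38*3*27)² = (1 - 81/38)² = (-43/38)² = 1849/1444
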